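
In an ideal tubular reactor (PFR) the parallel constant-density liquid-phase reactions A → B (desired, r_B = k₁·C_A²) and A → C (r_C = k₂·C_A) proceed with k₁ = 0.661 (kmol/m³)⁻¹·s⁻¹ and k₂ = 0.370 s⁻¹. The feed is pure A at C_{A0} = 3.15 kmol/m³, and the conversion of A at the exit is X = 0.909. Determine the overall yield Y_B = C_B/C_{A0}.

0.646

C_A = C_{A0}(1−X) = 0.2866 kmol/m³.
Along a PFR/batch, dC_C/dC_A = −r_C/(r_B+r_C) = −k₂/(k₂+k₁·C_A).
Integrating from C_{A0} to C_A: C_C = (0.370/0.661)·ln[(0.370+0.661·3.15)/(0.370+0.661·0.287)] = 0.5598·ln(2.452/0.5595) = 0.8272 kmol/m³.
Then C_B = (C_{A0}−C_A) − C_C = 2.863 − 0.8272 = 2.036 kmol/m³.
Y_B = C_B/C_{A0} = 2.036/3.15 = 0.646.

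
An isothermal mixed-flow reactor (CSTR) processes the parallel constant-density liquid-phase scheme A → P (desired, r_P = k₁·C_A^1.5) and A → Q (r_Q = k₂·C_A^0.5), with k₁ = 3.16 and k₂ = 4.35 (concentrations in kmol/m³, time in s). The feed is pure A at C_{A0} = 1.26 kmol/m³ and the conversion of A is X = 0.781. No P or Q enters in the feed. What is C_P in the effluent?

Exit C_A = C_{A0}(1−X) = 1.26×0.219 = 0.2759 kmol/m³.
Rates in a CSTR are evaluated at the outlet concentration: r_P = 3.16×0.2759^1.5 = 0.4580, r_Q = 4.35×0.2759^0.5 = 2.285.
Fraction of consumed A going to P: r_P/(r_P+r_Q) = 0.1670.
C_P = 0.1670·C_{A0}·X = 0.1670×1.26×0.781 = 0.164 kmol/m³.

0.164 kmol/m³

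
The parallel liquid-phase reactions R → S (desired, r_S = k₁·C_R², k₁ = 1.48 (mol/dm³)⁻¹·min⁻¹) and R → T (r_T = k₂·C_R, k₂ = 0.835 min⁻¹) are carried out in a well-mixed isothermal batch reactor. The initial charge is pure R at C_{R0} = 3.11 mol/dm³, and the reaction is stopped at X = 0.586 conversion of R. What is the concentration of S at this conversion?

1.44 mol/dm³

C_R = C_{R0}(1−X) = 1.288 mol/dm³.
Along a PFR/batch, dC_T/dC_R = −r_T/(r_S+r_T) = −k₂/(k₂+k₁·C_R).
Integrating from C_{R0} to C_R: C_T = (0.835/1.48)·ln[(0.835+1.48·3.11)/(0.835+1.48·1.29)] = 0.5642·ln(5.438/2.741) = 0.3866 mol/dm³.
Then C_S = (C_{R0}−C_R) − C_T = 1.822 − 0.3866 = 1.436 mol/dm³.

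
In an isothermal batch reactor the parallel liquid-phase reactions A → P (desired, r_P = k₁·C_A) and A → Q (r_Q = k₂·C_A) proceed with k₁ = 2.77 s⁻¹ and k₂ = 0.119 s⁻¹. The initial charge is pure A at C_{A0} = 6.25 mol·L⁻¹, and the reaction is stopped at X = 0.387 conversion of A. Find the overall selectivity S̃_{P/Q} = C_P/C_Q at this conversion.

C_A = C_{A0}(1−X) = 3.831 mol·L⁻¹.
Both paths are first order in A, so the instantaneous fraction to P is constant: dC_P/d(−C_A) = k₁/(k₁+k₂) = 0.9588.
C_P = 0.9588·(C_{A0}−C_A) = 0.9588×2.419 = 2.32 mol·L⁻¹.
C_Q = (C_{A0}−C_A)−C_P = 0.09963 mol·L⁻¹; S̃_{P/Q} = 2.319/0.09963 = 23.3.

23.3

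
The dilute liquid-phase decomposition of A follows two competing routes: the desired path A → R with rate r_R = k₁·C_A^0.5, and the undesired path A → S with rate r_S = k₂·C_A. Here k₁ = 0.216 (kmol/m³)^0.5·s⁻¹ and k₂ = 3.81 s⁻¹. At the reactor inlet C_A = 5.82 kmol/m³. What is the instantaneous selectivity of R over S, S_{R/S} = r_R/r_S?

S_{R/S} = r_R/r_S = (k₁·C_A^0.5)/(k₂·C_A) = (k₁/k₂)·C_A^-0.5.
= (0.216×5.820^0.5) / (3.81×5.820) = 0.5211/22.17 = 0.0235.
The undesired path is higher order in A, so low C_A (CSTR or dilute feed) favours R.

0.0235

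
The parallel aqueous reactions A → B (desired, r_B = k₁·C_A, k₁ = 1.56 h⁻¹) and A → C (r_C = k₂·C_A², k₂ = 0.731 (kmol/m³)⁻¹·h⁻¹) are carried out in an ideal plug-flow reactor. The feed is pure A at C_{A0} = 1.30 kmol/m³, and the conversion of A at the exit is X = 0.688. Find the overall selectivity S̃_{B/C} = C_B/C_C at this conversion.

2.57

C_A = C_{A0}(1−X) = 0.4056 kmol/m³.
Along a PFR/batch, dC_B/dC_A = −r_B/(r_B+r_C) = −k₁/(k₁+k₂·C_A).
Integrating from C_{A0} to C_A: C_B = (1.56/0.731)·ln[(1.56+0.731·1.30)/(1.56+0.731·0.406)] = 2.134·ln(2.510/1.856) = 0.6439 kmol/m³.
C_C = (C_{A0}−C_A)−C_B = 0.2505 kmol/m³; S̃_{B/C} = 0.6439/0.2505 = 2.57.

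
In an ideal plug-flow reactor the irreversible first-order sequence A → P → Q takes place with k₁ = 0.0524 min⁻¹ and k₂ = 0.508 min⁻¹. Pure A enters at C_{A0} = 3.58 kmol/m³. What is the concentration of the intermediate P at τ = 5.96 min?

0.281 kmol/m³

The intermediate concentration in a first-order A→B→C sequence is C_P = k₁C_{A0}(e^(−k₁τ) − e^(−k₂τ))/(k₂−k₁).
e^(−k₁τ) = e^(−0.0524×5.96) = e^(−0.3123) = 0.7318; e^(−k₂τ) = e^(−3.028) = 0.04843.
C_P = 0.0524×3.58/(0.508−0.0524) × (0.7318−0.04843) = 0.4117×0.6833 = 0.2814 kmol/m³.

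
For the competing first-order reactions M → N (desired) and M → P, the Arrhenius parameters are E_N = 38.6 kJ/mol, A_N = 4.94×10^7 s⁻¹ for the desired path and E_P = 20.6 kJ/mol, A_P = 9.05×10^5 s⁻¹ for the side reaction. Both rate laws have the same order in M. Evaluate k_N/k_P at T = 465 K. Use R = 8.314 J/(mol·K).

With equal orders, S_{N/P} = k_N/k_P = (A_N/A_P)·exp[(E_P−E_N)/(RT)].
(E_P−E_N)/(RT) = (20.6−38.6)×10³/(8.314×465) = -18000/3866 = -4.656.
k_N/k_P = (4.94×10^7/9.05×10^5)·exp(-4.656) = 54.59 × 0.009505 = 0.519.

0.519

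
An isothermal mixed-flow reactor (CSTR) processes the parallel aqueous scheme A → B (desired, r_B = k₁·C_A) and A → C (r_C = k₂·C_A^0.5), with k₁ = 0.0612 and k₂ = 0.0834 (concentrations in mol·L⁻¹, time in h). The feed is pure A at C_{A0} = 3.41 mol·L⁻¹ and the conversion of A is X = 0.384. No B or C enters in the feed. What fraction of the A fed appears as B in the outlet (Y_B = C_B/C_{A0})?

Exit C_A = C_{A0}(1−X) = 3.41×0.616 = 2.101 mol·L⁻¹.
In a CSTR the entire volume is at exit conditions, so r_B = 0.0612×2.101 = 0.1286 and r_C = 0.0834×2.101^0.5 = 0.1209.
Fraction of consumed A going to B: r_B/(r_B+r_C) = 0.5154.
C_B = 0.5154·C_{A0}·X = 0.5154×3.41×0.384 = 0.675 mol·L⁻¹; Y_B = C_B/C_{A0} = 0.198.

0.198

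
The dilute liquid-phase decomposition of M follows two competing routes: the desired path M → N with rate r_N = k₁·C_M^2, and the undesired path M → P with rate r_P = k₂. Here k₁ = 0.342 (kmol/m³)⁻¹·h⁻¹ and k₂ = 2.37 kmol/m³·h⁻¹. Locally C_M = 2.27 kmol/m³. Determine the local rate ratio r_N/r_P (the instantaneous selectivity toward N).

S_{N/P} = r_N/r_P = (k₁·C_M^2)/(k₂) = (k₁/k₂)·C_M^2.
= (0.342×2.270^2) / (2.37) = 1.762/2.370 = 0.744.

0.744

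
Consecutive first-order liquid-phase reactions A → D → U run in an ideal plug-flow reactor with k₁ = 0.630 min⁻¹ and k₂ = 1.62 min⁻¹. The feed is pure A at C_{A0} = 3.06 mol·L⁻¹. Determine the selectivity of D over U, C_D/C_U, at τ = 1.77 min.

For first-order series with pure A initially, C_D(τ) = k₁C_{A0}/(k₂−k₁)·(e^(−k₁τ) − e^(−k₂τ)).
e^(−k₁τ) = e^(−0.630×1.77) = e^(−1.115) = 0.3279; e^(−k₂τ) = e^(−2.867) = 0.05685.
C_D = 0.630×3.06/(1.62−0.630) × (0.3279−0.05685) = 1.947×0.2710 = 0.5278 mol·L⁻¹.
C_A = C_{A0}e^(−k₁τ) = 1.003 mol·L⁻¹, so C_U = C_{A0}−C_A−C_D = 1.529 mol·L⁻¹; C_D/C_U = 0.345.

0.345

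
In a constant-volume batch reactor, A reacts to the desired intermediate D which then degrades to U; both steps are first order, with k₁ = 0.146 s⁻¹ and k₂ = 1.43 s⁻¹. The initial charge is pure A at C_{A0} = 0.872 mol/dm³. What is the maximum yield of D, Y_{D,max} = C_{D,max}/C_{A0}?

0.0788

For a first-order series the maximum intermediate yield is C_{D,max}/C_{A0} = (k₁/k₂)^[k₂/(k₂−k₁)].
= (0.146/1.43)^(1.43/(1.43−0.146)) = (0.1021)^(1.114) = 0.07877.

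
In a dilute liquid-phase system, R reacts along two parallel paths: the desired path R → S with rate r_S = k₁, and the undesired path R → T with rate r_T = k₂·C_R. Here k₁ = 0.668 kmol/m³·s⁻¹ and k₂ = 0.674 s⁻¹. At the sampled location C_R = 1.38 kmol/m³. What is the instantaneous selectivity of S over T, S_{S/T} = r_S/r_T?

S_{S/T} = r_S/r_T = (k₁)/(k₂·C_R) = (k₁/k₂)·C_R⁻¹.
= (0.668) / (0.674×1.380) = 0.6680/0.9301 = 0.718.

0.718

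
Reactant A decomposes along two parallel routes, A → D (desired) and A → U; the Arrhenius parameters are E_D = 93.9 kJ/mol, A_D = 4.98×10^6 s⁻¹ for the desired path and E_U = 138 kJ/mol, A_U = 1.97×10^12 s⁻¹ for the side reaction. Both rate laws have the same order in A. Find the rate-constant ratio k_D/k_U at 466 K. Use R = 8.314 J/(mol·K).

With equal orders, S_{D/U} = k_D/k_U = (A_D/A_U)·exp[(E_U−E_D)/(RT)].
(E_U−E_D)/(RT) = (138−93.9)×10³/(8.314×466) = 44100/3874 = 11.38.
k_D/k_U = (4.98×10^6/1.97×10^12)·exp(11.38) = 2.528×10^-6 × 87784 = 0.222.

0.222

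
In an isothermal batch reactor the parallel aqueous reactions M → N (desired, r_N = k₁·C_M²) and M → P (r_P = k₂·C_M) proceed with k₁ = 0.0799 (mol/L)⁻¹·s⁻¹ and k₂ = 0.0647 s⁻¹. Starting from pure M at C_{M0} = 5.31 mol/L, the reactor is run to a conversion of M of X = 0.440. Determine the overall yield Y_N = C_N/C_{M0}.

C_M = C_{M0}(1−X) = 2.974 mol/L.
Along a PFR/batch, dC_P/dC_M = −r_P/(r_N+r_P) = −k₂/(k₂+k₁·C_M).
Integrating from C_{M0} to C_M: C_P = (0.0647/0.0799)·ln[(0.0647+0.0799·5.31)/(0.0647+0.0799·2.97)] = 0.8098·ln(0.4890/0.3023) = 0.3894 mol/L.
Then C_N = (C_{M0}−C_M) − C_P = 2.336 − 0.3894 = 1.947 mol/L.
Y_N = C_N/C_{M0} = 1.947/5.31 = 0.367.

0.367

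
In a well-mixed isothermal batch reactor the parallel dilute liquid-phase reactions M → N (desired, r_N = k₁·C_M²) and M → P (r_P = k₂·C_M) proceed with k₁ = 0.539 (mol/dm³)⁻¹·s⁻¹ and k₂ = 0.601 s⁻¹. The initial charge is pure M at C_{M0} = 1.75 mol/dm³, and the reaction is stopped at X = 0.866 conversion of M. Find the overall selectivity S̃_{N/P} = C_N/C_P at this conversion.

C_M = C_{M0}(1−X) = 0.2345 mol/dm³.
Along a PFR/batch, dC_P/dC_M = −r_P/(r_N+r_P) = −k₂/(k₂+k₁·C_M).
Integrating from C_{M0} to C_M: C_P = (0.601/0.539)·ln[(0.601+0.539·1.75)/(0.601+0.539·0.235)] = 1.115·ln(1.544/0.7274) = 0.8394 mol/dm³.
Then C_N = (C_{M0}−C_M) − C_P = 1.516 − 0.8394 = 0.6761 mol/dm³.
S̃_{N/P} = C_N/C_P = 0.6761/0.8394 = 0.805.

0.805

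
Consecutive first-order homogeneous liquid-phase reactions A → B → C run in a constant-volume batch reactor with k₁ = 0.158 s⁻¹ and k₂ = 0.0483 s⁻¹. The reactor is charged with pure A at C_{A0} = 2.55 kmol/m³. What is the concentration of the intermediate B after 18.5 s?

1.31 kmol/m³

For first-order series with pure A initially, C_B(t) = k₁C_{A0}/(k₂−k₁)·(e^(−k₁t) − e^(−k₂t)).
e^(−k₁t) = e^(−0.158×18.5) = e^(−2.923) = 0.05377; e^(−k₂t) = e^(−0.8936) = 0.4092.
C_B = 0.158×2.55/(0.0483−0.158) × (0.05377−0.4092) = (-3.673)×(-0.3554) = 1.305 kmol/m³.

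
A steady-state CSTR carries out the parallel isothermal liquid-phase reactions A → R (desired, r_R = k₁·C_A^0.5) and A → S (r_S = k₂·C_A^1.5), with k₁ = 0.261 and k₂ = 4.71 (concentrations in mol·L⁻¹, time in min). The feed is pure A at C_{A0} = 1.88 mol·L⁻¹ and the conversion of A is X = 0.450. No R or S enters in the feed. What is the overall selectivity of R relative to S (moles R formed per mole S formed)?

Exit C_A = C_{A0}(1−X) = 1.88×0.550 = 1.034 mol·L⁻¹.
In a CSTR the entire volume is at exit conditions, so r_R = 0.261×1.034^0.5 = 0.2654 and r_S = 4.71×1.034^1.5 = 4.952.
Overall selectivity = C_R/C_S = r_Rτ/(r_Sτ) = r_R/r_S = 0.0536.

0.0536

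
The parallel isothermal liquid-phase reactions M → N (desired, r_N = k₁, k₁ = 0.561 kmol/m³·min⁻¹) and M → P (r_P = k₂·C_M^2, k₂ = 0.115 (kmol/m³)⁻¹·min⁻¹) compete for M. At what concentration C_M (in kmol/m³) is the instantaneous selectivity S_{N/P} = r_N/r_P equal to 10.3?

S_{N/P} = (k₁/k₂)·C_M^-2 ⇒ C_M = (S·k₂/k₁)^(-0.5).
= (10.3×0.115/0.561)^(-0.5) = (2.111)^(-0.5) = 0.688 kmol/m³.

0.688 kmol/m³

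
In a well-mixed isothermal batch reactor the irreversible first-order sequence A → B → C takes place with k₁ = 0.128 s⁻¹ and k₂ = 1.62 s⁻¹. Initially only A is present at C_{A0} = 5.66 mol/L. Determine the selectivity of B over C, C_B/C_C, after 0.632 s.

1.64

Solving the coupled first-order balances gives C_B(t) = [k₁/(k₂−k₁)]·C_{A0}·(e^(−k₁t) − e^(−k₂t)).
e^(−k₁t) = e^(−0.128×0.632) = e^(−0.08090) = 0.9223; e^(−k₂t) = e^(−1.024) = 0.3592.
C_B = 0.128×5.66/(1.62−0.128) × (0.9223−0.3592) = 0.4856×0.5631 = 0.2734 mol/L.
C_A = C_{A0}e^(−k₁t) = 5.220 mol/L, so C_C = C_{A0}−C_A−C_B = 0.1664 mol/L; C_B/C_C = 1.64.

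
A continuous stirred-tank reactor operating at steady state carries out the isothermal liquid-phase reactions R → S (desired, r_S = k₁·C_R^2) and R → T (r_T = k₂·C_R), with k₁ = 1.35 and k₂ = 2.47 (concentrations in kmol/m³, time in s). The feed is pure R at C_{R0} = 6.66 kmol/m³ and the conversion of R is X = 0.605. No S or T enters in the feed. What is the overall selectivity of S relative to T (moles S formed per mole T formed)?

1.44

Exit C_R = C_{R0}(1−X) = 6.66×0.395 = 2.631 kmol/m³.
A CSTR operates uniformly at the exit composition, giving r_S = 9.343 and r_T = 6.498 (each k·C_R^n at C_R = 2.631).
Overall selectivity = C_S/C_T = r_Sτ/(r_Tτ) = r_S/r_T = 1.44.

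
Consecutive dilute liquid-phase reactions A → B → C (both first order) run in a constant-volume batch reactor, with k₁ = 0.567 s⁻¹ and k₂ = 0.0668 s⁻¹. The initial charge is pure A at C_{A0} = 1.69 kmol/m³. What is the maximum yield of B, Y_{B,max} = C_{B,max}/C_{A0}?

Evaluating C_B at t_opt = ln(k₂/k₁)/(k₂−k₁) gives C_{B,max}/C_{A0} = (k₁/k₂)^[k₂/(k₂−k₁)].
= (0.567/0.0668)^(0.0668/(0.0668−0.567)) = (8.488)^(-0.1335) = 0.7516.

0.752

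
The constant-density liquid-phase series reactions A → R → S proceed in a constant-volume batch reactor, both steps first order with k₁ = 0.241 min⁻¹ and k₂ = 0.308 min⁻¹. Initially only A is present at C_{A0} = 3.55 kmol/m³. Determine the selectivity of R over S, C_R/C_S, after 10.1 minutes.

Solving the coupled first-order balances gives C_R(t) = [k₁/(k₂−k₁)]·C_{A0}·(e^(−k₁t) − e^(−k₂t)).
e^(−k₁t) = e^(−0.241×10.1) = e^(−2.434) = 0.08768; e^(−k₂t) = e^(−3.111) = 0.04457.
C_R = 0.241×3.55/(0.308−0.241) × (0.08768−0.04457) = 12.77×0.04311 = 0.5505 kmol/m³.
C_A = C_{A0}e^(−k₁t) = 0.3113 kmol/m³, so C_S = C_{A0}−C_A−C_R = 2.688 kmol/m³; C_R/C_S = 0.205.

0.205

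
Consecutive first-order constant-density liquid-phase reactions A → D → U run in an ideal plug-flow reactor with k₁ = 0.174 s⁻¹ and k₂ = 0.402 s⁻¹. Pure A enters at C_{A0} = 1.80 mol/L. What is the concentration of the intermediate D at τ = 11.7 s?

The intermediate concentration in a first-order A→B→C sequence is C_D = k₁C_{A0}(e^(−k₁τ) − e^(−k₂τ))/(k₂−k₁).
e^(−k₁τ) = e^(−0.174×11.7) = e^(−2.036) = 0.1306; e^(−k₂τ) = e^(−4.703) = 0.009064.
C_D = 0.174×1.80/(0.402−0.174) × (0.1306−0.009064) = 1.374×0.1215 = 0.1669 mol/L.

0.167 mol/L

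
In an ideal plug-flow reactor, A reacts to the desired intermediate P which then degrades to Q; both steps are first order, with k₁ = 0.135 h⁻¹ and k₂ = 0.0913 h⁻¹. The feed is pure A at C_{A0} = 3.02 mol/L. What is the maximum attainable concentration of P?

1.33 mol/L

Evaluating C_P at τ_opt = ln(k₂/k₁)/(k₂−k₁) gives C_{P,max}/C_{A0} = (k₁/k₂)^[k₂/(k₂−k₁)].
= (0.135/0.0913)^(0.0913/(0.0913−0.135)) = (1.479)^(-2.089) = 0.4417.
C_{P,max} = 0.4417×3.02 = 1.33 mol/L.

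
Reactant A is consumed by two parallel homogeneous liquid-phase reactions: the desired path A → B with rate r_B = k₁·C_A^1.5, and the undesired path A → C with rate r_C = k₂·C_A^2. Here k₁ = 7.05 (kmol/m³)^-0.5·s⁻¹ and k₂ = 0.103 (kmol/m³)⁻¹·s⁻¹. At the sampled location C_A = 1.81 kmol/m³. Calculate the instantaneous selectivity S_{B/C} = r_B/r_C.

S_{B/C} = r_B/r_C = (k₁·C_A^1.5)/(k₂·C_A^2) = (k₁/k₂)·C_A^-0.5.
= (7.05×1.810^1.5) / (0.103×1.810^2) = 17.17/0.3374 = 50.9.
The undesired path is higher order in A, so low C_A (CSTR or dilute feed) favours B.

50.9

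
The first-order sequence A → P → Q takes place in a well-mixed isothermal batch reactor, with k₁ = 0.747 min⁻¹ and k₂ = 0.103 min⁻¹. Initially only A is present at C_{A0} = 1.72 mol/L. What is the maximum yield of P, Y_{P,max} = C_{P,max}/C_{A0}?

0.728

At the optimum, C_{P,max}/C_{A0} = (k₁/k₂)^[k₂/(k₂−k₁)].
= (0.747/0.103)^(0.103/(0.103−0.747)) = (7.252)^(-0.1599) = 0.7284.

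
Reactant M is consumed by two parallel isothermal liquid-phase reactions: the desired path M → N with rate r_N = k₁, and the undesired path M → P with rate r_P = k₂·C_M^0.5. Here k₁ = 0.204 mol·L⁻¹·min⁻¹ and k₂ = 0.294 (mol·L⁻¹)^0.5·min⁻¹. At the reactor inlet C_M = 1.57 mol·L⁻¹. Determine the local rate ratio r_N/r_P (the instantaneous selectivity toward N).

S_{N/P} = r_N/r_P = (k₁)/(k₂·C_M^0.5) = (k₁/k₂)·C_M^-0.5.
= (0.204) / (0.294×1.570^0.5) = 0.2040/0.3684 = 0.554.
The undesired path is higher order in M, so low C_M (CSTR or dilute feed) favours N.

0.554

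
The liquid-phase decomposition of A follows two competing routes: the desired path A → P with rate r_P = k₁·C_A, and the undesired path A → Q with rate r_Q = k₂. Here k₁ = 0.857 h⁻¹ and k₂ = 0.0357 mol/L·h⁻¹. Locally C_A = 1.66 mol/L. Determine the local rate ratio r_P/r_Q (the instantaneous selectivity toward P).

39.8

S_{P/Q} = r_P/r_Q = (k₁·C_A)/(k₂) = (k₁/k₂)·C_A.
= (0.857×1.660) / (0.0357) = 1.423/0.03570 = 39.8.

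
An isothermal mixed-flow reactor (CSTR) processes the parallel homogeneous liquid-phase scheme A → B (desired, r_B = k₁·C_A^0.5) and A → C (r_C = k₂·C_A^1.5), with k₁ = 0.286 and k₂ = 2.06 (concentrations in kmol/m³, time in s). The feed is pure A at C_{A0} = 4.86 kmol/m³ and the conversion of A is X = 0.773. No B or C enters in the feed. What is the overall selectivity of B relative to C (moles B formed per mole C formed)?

0.126

Exit C_A = C_{A0}(1−X) = 4.86×0.227 = 1.103 kmol/m³.
A CSTR operates uniformly at the exit composition, giving r_B = 0.3004 and r_C = 2.387 (each k·C_A^n at C_A = 1.103).
Overall selectivity = C_B/C_C = r_Bτ/(r_Cτ) = r_B/r_C = 0.126.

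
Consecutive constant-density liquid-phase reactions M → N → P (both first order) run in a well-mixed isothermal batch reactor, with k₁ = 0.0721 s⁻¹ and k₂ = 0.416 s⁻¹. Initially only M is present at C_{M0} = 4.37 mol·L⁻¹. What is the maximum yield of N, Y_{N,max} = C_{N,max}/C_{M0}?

At the optimum, C_{N,max}/C_{M0} = (k₁/k₂)^[k₂/(k₂−k₁)].
= (0.0721/0.416)^(0.416/(0.416−0.0721)) = (0.1733)^(1.210) = 0.1200.

0.120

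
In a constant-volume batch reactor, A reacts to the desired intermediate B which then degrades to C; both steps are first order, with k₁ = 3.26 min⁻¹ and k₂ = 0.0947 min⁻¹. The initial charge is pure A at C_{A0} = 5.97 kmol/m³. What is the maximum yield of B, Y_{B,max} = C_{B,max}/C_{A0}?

0.900

Evaluating C_B at t_opt = ln(k₂/k₁)/(k₂−k₁) gives C_{B,max}/C_{A0} = (k₁/k₂)^[k₂/(k₂−k₁)].
= (3.26/0.0947)^(0.0947/(0.0947−3.26)) = (34.42)^(-0.02992) = 0.8995.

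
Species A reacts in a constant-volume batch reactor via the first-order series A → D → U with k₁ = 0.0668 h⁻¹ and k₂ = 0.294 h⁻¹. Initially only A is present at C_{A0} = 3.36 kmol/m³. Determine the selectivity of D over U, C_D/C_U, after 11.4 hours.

0.313

Solving the coupled first-order balances gives C_D(t) = [k₁/(k₂−k₁)]·C_{A0}·(e^(−k₁t) − e^(−k₂t)).
e^(−k₁t) = e^(−0.0668×11.4) = e^(−0.7615) = 0.4670; e^(−k₂t) = e^(−3.352) = 0.03503.
C_D = 0.0668×3.36/(0.294−0.0668) × (0.4670−0.03503) = 0.9879×0.4319 = 0.4267 kmol/m³.
C_A = C_{A0}e^(−k₁t) = 1.569 kmol/m³, so C_U = C_{A0}−C_A−C_D = 1.364 kmol/m³; C_D/C_U = 0.313.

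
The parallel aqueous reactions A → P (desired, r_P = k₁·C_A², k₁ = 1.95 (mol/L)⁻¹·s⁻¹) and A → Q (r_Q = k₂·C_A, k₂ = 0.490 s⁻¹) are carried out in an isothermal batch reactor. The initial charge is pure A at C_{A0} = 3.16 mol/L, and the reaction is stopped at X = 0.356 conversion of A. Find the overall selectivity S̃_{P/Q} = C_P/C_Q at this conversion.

10.2

C_A = C_{A0}(1−X) = 2.035 mol/L.
Along a PFR/batch, dC_Q/dC_A = −r_Q/(r_P+r_Q) = −k₂/(k₂+k₁·C_A).
Integrating from C_{A0} to C_A: C_Q = (0.490/1.95)·ln[(0.490+1.95·3.16)/(0.490+1.95·2.04)] = 0.2513·ln(6.652/4.458) = 0.1005 mol/L.
Then C_P = (C_{A0}−C_A) − C_Q = 1.125 − 0.1005 = 1.024 mol/L.
S̃_{P/Q} = C_P/C_Q = 1.024/0.1005 = 10.2.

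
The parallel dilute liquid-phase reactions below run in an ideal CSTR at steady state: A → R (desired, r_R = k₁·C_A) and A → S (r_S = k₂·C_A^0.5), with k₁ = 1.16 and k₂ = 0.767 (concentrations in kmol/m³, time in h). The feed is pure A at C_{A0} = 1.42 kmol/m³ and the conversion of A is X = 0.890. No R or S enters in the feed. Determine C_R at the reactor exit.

Exit C_A = C_{A0}(1−X) = 1.42×0.110 = 0.1562 kmol/m³.
A CSTR operates uniformly at the exit composition, giving r_R = 0.1812 and r_S = 0.3031 (each k·C_A^n at C_A = 0.1562).
Fraction of consumed A going to R: r_R/(r_R+r_S) = 0.3741.
C_R = 0.3741·C_{A0}·X = 0.3741×1.42×0.890 = 0.473 kmol/m³.

0.473 kmol/m³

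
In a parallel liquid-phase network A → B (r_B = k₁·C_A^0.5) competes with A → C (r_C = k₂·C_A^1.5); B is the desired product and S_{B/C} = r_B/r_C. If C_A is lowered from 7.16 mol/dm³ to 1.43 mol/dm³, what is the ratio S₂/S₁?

5.01

S_{B/C} = (k₁/k₂)·C_A⁻¹, so S₂/S₁ = (C_{A,2}/C_{A,1})⁻¹.
= 7.16/1.43 = 5.01.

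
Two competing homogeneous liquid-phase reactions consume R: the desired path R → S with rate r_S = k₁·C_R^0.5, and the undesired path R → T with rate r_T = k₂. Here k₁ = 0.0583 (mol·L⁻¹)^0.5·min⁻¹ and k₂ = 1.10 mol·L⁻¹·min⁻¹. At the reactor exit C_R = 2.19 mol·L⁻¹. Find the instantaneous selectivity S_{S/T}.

S_{S/T} = r_S/r_T = (k₁·C_R^0.5)/(k₂) = (k₁/k₂)·C_R^0.5.
= (0.0583×2.190^0.5) / (1.10) = 0.08628/1.100 = 0.0784.
Since the desired path is higher order in R, keeping C_R high (PFR or concentrated feed) favours S.

0.0784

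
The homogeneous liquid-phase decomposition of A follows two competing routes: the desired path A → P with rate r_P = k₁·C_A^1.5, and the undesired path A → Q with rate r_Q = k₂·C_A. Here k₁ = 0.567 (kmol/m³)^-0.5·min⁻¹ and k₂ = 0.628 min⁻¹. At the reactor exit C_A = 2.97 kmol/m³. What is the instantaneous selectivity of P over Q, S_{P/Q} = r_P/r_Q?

S_{P/Q} = r_P/r_Q = (k₁·C_A^1.5)/(k₂·C_A) = (k₁/k₂)·C_A^0.5.
= (0.567×2.970^1.5) / (0.628×2.970) = 2.902/1.865 = 1.56.

1.56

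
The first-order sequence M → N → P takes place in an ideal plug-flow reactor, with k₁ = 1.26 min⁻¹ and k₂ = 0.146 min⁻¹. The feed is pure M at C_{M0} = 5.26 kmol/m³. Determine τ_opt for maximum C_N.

1.93 min

For first-order series the maximum of C_N occurs at τ_opt = ln(k₂/k₁)/(k₂−k₁).
= ln(0.146/1.26)/(0.146−1.26) = ln(0.1159)/-1.114 = -2.155/-1.114 = 1.93 min.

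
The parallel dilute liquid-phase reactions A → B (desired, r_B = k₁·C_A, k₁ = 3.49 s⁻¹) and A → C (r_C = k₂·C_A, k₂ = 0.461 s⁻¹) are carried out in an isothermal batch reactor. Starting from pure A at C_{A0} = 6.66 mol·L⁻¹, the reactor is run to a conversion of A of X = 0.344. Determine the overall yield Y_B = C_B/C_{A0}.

C_A = C_{A0}(1−X) = 4.369 mol·L⁻¹.
Both paths are first order in A, so the instantaneous fraction to B is constant: dC_B/d(−C_A) = k₁/(k₁+k₂) = 0.8833.
C_B = 0.8833·(C_{A0}−C_A) = 0.8833×2.291 = 2.02 mol·L⁻¹.
Y_B = C_B/C_{A0} = 2.024/6.66 = 0.304.

0.304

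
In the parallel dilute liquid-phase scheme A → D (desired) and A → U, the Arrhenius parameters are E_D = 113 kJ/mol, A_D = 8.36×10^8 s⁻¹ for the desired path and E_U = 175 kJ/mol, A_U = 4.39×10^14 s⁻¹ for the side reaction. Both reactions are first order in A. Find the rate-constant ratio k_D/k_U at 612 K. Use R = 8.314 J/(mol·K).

With equal orders, S_{D/U} = k_D/k_U = (A_D/A_U)·exp[(E_U−E_D)/(RT)].
(E_U−E_D)/(RT) = (175−113)×10³/(8.314×612) = 62000/5088 = 12.19.
k_D/k_U = (8.36×10^8/4.39×10^14)·exp(12.19) = 1.904×10^-6 × 1.959×10^5 = 0.373.
Since E_D < E_U, lowering the temperature improves selectivity toward D.

0.373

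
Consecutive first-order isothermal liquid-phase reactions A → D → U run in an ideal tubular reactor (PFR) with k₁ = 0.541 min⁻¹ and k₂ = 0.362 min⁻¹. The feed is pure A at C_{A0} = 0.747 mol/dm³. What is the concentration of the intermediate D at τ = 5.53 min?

The intermediate concentration in a first-order A→B→C sequence is C_D = k₁C_{A0}(e^(−k₁τ) − e^(−k₂τ))/(k₂−k₁).
e^(−k₁τ) = e^(−0.541×5.53) = e^(−2.992) = 0.05020; e^(−k₂τ) = e^(−2.002) = 0.1351.
C_D = 0.541×0.747/(0.362−0.541) × (0.05020−0.1351) = (-2.258)×(-0.08488) = 0.1916 mol/dm³.

0.192 mol/dm³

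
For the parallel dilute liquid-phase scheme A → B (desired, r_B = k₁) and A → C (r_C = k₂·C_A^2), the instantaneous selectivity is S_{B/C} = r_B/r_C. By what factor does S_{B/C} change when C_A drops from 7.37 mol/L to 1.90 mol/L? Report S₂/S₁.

S_{B/C} = (k₁/k₂)·C_A^-2, so S₂/S₁ = (C_{A,2}/C_{A,1})^-2.
= (1.90/7.37)^(-2) = (0.2578)^(-2) = 15.0.

15.0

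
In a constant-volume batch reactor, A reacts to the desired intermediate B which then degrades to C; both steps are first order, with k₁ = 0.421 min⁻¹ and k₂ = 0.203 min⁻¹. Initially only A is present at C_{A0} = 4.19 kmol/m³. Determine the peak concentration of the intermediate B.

2.12 kmol/m³

Evaluating C_B at t_opt = ln(k₂/k₁)/(k₂−k₁) gives C_{B,max}/C_{A0} = (k₁/k₂)^[k₂/(k₂−k₁)].
= (0.421/0.203)^(0.203/(0.203−0.421)) = (2.074)^(-0.9312) = 0.5070.
C_{B,max} = 0.5070×4.19 = 2.12 kmol/m³.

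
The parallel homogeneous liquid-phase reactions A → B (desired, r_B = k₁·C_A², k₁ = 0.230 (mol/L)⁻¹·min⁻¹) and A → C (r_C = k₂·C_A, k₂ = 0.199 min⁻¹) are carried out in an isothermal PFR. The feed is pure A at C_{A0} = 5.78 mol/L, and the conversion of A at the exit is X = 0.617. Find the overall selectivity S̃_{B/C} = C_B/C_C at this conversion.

4.36

C_A = C_{A0}(1−X) = 2.214 mol/L.
Along a PFR/batch, dC_C/dC_A = −r_C/(r_B+r_C) = −k₂/(k₂+k₁·C_A).
Integrating from C_{A0} to C_A: C_C = (0.199/0.230)·ln[(0.199+0.230·5.78)/(0.199+0.230·2.21)] = 0.8652·ln(1.528/0.7082) = 0.6656 mol/L.
Then C_B = (C_{A0}−C_A) − C_C = 3.566 − 0.6656 = 2.901 mol/L.
S̃_{B/C} = C_B/C_C = 2.901/0.6656 = 4.36.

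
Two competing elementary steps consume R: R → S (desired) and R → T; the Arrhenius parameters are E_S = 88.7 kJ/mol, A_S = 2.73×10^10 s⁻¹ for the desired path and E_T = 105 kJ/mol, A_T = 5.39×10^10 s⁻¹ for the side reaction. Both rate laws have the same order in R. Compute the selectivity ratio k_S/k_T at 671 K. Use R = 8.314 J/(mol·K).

With equal orders, S_{S/T} = k_S/k_T = (A_S/A_T)·exp[(E_T−E_S)/(RT)].
(E_T−E_S)/(RT) = (105−88.7)×10³/(8.314×671) = 16300/5579 = 2.922.
k_S/k_T = (2.73×10^10/5.39×10^10)·exp(2.922) = 0.5065 × 18.58 = 9.41.

9.41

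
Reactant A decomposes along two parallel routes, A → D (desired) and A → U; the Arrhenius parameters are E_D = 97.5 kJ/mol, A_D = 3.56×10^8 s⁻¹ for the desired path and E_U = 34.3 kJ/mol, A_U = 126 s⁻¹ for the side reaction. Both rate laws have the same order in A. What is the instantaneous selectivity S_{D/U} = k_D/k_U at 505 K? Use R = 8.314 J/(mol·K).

0.820

k_D/k_U = (A_D/A_U)·exp[−(E_D−E_U)/(RT)] = (A_D/A_U)·exp[(E_U−E_D)/(RT)].
(E_U−E_D)/(RT) = (34.3−97.5)×10³/(8.314×505) = -63200/4199 = -15.05.
k_D/k_U = (3.56×10^8/126)·exp(-15.05) = 2.825×10^6 × 2.902×10^-7 = 0.820.
Since E_D > E_U, raising the temperature improves selectivity toward D.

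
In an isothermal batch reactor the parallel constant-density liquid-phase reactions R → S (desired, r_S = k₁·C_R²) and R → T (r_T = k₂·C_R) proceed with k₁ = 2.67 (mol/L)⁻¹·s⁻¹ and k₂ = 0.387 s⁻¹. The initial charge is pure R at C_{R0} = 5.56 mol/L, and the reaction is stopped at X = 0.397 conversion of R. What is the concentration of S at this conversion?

2.14 mol/L

C_R = C_{R0}(1−X) = 3.353 mol/L.
Along a PFR/batch, dC_T/dC_R = −r_T/(r_S+r_T) = −k₂/(k₂+k₁·C_R).
Integrating from C_{R0} to C_R: C_T = (0.387/2.67)·ln[(0.387+2.67·5.56)/(0.387+2.67·3.35)] = 0.1449·ln(15.23/9.339) = 0.07091 mol/L.
Then C_S = (C_{R0}−C_R) − C_T = 2.207 − 0.07091 = 2.136 mol/L.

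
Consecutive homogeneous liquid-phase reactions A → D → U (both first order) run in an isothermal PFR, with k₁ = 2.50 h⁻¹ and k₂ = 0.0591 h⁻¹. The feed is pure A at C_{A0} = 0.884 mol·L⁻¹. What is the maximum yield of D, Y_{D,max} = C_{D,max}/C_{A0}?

Evaluating C_D at τ_opt = ln(k₂/k₁)/(k₂−k₁) gives C_{D,max}/C_{A0} = (k₁/k₂)^[k₂/(k₂−k₁)].
= (2.50/0.0591)^(0.0591/(0.0591−2.50)) = (42.30)^(-0.02421) = 0.9133.

0.913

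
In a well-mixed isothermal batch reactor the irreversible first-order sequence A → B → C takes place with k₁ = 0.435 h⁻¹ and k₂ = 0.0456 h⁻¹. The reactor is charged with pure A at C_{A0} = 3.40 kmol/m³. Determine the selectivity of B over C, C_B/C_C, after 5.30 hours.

5.70

Solving the coupled first-order balances gives C_B(t) = [k₁/(k₂−k₁)]·C_{A0}·(e^(−k₁t) − e^(−k₂t)).
e^(−k₁t) = e^(−0.435×5.30) = e^(−2.305) = 0.09971; e^(−k₂t) = e^(−0.2417) = 0.7853.
C_B = 0.435×3.40/(0.0456−0.435) × (0.09971−0.7853) = (-3.798)×(-0.6856) = 2.604 kmol/m³.
C_A = C_{A0}e^(−k₁t) = 0.3390 kmol/m³, so C_C = C_{A0}−C_A−C_B = 0.4570 kmol/m³; C_B/C_C = 5.70.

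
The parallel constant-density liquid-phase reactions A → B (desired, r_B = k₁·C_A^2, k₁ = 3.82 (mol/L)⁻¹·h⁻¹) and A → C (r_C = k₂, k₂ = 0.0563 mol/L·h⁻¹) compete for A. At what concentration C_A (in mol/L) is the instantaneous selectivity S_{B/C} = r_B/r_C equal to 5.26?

0.278 mol/L

S_{B/C} = (k₁/k₂)·C_A^2 ⇒ C_A = (S·k₂/k₁)^(0.5).
= (5.26×0.0563/3.82)^(0.5) = (0.07752)^(0.5) = 0.278 mol/L.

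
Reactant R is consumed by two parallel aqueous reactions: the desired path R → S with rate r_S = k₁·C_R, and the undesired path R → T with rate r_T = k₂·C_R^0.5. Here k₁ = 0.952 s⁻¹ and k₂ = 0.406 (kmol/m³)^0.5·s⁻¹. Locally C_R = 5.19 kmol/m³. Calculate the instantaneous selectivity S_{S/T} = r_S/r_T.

S_{S/T} = r_S/r_T = (k₁·C_R)/(k₂·C_R^0.5) = (k₁/k₂)·C_R^0.5.
= (0.952×5.190) / (0.406×5.190^0.5) = 4.941/0.9249 = 5.34.
Since the desired path is higher order in R, keeping C_R high (PFR or concentrated feed) favours S.

5.34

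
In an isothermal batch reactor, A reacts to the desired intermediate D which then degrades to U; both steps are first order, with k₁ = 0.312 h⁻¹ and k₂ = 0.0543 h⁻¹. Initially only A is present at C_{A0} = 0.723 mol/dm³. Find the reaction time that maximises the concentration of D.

Setting dC_D/dt = 0 gives t_opt = ln(k₂/k₁)/(k₂−k₁).
= ln(0.0543/0.312)/(0.0543−0.312) = ln(0.1740)/-0.2577 = -1.748/-0.2577 = 6.78 h.

6.78 h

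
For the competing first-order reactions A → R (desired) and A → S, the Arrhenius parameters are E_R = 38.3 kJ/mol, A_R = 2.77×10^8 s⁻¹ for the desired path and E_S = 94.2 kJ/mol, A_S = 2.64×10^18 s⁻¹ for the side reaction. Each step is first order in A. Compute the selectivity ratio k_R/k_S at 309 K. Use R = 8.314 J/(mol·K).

0.296

k_R/k_S = (A_R/A_S)·exp[−(E_R−E_S)/(RT)] = (A_R/A_S)·exp[(E_S−E_R)/(RT)].
(E_S−E_R)/(RT) = (94.2−38.3)×10³/(8.314×309) = 55900/2569 = 21.76.
k_R/k_S = (2.77×10^8/2.64×10^18)·exp(21.76) = 1.049×10^-10 × 2.818×10^9 = 0.296.
Since E_R < E_S, lowering the temperature improves selectivity toward R.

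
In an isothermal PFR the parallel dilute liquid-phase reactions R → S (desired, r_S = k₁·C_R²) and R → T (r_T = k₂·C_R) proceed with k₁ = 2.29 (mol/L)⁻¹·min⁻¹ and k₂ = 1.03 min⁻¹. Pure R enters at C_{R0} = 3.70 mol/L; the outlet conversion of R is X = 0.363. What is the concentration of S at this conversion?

C_R = C_{R0}(1−X) = 2.357 mol/L.
Along a PFR/batch, dC_T/dC_R = −r_T/(r_S+r_T) = −k₂/(k₂+k₁·C_R).
Integrating from C_{R0} to C_R: C_T = (1.03/2.29)·ln[(1.03+2.29·3.70)/(1.03+2.29·2.36)] = 0.4498·ln(9.503/6.427) = 0.1759 mol/L.
Then C_S = (C_{R0}−C_R) − C_T = 1.343 − 0.1759 = 1.167 mol/L.

1.17 mol/L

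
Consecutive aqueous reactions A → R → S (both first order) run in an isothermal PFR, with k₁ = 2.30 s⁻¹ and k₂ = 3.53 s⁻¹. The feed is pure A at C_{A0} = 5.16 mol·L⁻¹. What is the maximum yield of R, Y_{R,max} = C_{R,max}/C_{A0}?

0.292

Evaluating C_R at τ_opt = ln(k₂/k₁)/(k₂−k₁) gives C_{R,max}/C_{A0} = (k₁/k₂)^[k₂/(k₂−k₁)].
= (2.30/3.53)^(3.53/(3.53−2.30)) = (0.6516)^(2.870) = 0.2925.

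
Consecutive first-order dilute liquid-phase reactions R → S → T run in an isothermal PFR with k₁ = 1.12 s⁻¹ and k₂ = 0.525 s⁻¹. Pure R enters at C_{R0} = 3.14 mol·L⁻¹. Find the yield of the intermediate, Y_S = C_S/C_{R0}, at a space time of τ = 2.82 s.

0.348

Solving the coupled first-order balances gives C_S(τ) = [k₁/(k₂−k₁)]·C_{R0}·(e^(−k₁τ) − e^(−k₂τ)).
e^(−k₁τ) = e^(−1.12×2.82) = e^(−3.158) = 0.04249; e^(−k₂τ) = e^(−1.480) = 0.2275.
C_S = 1.12×3.14/(0.525−1.12) × (0.04249−0.2275) = (-5.911)×(-0.1850) = 1.094 mol·L⁻¹.
Y_S = C_S/C_{R0} = 1.094/3.14 = 0.348.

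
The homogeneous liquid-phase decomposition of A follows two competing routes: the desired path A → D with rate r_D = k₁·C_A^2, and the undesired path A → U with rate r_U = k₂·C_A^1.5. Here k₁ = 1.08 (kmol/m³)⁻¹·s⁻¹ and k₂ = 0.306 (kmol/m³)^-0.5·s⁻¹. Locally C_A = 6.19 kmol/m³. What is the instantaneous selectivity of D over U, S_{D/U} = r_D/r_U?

S_{D/U} = r_D/r_U = (k₁·C_A^2)/(k₂·C_A^1.5) = (k₁/k₂)·C_A^0.5.
= (1.08×6.190^2) / (0.306×6.190^1.5) = 41.38/4.713 = 8.78.

8.78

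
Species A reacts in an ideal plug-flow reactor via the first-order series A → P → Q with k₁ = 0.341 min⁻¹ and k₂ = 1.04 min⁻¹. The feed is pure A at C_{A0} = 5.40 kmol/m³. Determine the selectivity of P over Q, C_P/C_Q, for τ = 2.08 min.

0.568

Solving the coupled first-order balances gives C_P(τ) = [k₁/(k₂−k₁)]·C_{A0}·(e^(−k₁τ) − e^(−k₂τ)).
e^(−k₁τ) = e^(−0.341×2.08) = e^(−0.7093) = 0.4920; e^(−k₂τ) = e^(−2.163) = 0.1150.
C_P = 0.341×5.40/(1.04−0.341) × (0.4920−0.1150) = 2.634×0.3770 = 0.9933 kmol/m³.
C_A = C_{A0}e^(−k₁τ) = 2.657 kmol/m³, so C_Q = C_{A0}−C_A−C_P = 1.750 kmol/m³; C_P/C_Q = 0.568.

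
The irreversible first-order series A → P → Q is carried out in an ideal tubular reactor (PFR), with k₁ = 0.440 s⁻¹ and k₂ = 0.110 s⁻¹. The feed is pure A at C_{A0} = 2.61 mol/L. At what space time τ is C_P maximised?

4.20 s

The intermediate peaks when r₁ = r₂, i.e. k₁e^(−k₁τ) = k₂e^(−k₂τ), giving τ_opt = ln(k₂/k₁)/(k₂−k₁).
= ln(0.110/0.440)/(0.110−0.440) = ln(0.2500)/-0.3300 = -1.386/-0.3300 = 4.20 s.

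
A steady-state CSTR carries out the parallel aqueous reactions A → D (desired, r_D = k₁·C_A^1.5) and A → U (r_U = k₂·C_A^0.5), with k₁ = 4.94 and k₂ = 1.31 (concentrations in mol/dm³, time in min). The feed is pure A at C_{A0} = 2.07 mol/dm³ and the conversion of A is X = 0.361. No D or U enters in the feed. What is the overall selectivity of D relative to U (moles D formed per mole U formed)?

Exit C_A = C_{A0}(1−X) = 2.07×0.639 = 1.323 mol/dm³.
In a CSTR the entire volume is at exit conditions, so r_D = 4.94×1.323^1.5 = 7.515 and r_U = 1.31×1.323^0.5 = 1.507.
Overall selectivity = C_D/C_U = r_Dτ/(r_Uτ) = r_D/r_U = 4.99.

4.99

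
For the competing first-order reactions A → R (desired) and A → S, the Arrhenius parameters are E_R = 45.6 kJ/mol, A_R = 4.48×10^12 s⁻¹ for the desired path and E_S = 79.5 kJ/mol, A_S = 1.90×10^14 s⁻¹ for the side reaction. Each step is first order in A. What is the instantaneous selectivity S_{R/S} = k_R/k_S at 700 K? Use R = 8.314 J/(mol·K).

7.98

k_R/k_S = (A_R/A_S)·exp[−(E_R−E_S)/(RT)] = (A_R/A_S)·exp[(E_S−E_R)/(RT)].
(E_S−E_R)/(RT) = (79.5−45.6)×10³/(8.314×700) = 33900/5820 = 5.825.
k_R/k_S = (4.48×10^12/1.90×10^14)·exp(5.825) = 0.02358 × 338.6 = 7.98.
Since E_R < E_S, lowering the temperature improves selectivity toward R.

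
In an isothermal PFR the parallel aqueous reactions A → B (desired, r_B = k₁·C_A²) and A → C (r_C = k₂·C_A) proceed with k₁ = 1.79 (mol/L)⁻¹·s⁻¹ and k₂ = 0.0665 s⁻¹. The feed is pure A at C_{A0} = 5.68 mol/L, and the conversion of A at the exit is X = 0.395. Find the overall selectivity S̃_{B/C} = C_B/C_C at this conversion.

120

C_A = C_{A0}(1−X) = 3.436 mol/L.
Along a PFR/batch, dC_C/dC_A = −r_C/(r_B+r_C) = −k₂/(k₂+k₁·C_A).
Integrating from C_{A0} to C_A: C_C = (0.0665/1.79)·ln[(0.0665+1.79·5.68)/(0.0665+1.79·3.44)] = 0.03715·ln(10.23/6.218) = 0.01851 mol/L.
Then C_B = (C_{A0}−C_A) − C_C = 2.244 − 0.01851 = 2.225 mol/L.
S̃_{B/C} = C_B/C_C = 2.225/0.01851 = 120.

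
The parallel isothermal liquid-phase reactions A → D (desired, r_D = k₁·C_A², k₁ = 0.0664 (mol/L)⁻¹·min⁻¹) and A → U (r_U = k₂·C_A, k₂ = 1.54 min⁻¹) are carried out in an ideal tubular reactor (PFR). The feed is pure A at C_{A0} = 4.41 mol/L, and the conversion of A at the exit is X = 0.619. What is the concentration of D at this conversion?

C_A = C_{A0}(1−X) = 1.680 mol/L.
Along a PFR/batch, dC_U/dC_A = −r_U/(r_D+r_U) = −k₂/(k₂+k₁·C_A).
Integrating from C_{A0} to C_A: C_U = (1.54/0.0664)·ln[(1.54+0.0664·4.41)/(1.54+0.0664·1.68)] = 23.19·ln(1.833/1.652) = 2.415 mol/L.
Then C_D = (C_{A0}−C_A) − C_U = 2.730 − 2.415 = 0.3146 mol/L.

0.315 mol/L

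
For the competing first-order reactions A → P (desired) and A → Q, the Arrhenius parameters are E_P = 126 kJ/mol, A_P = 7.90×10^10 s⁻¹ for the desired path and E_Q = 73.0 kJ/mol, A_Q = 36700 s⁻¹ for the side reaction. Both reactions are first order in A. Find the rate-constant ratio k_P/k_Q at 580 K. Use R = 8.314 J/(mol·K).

Since both paths have the same order in A, the concentration cancels and S_{P/Q} = k_P/k_Q = (A_P/A_Q)·exp[(E_Q−E_P)/(RT)].
(E_Q−E_P)/(RT) = (73.0−126)×10³/(8.314×580) = -53000/4822 = -10.99.
k_P/k_Q = (7.90×10^10/36700)·exp(-10.99) = 2.153×10^6 × 1.685×10^-5 = 36.3.

36.3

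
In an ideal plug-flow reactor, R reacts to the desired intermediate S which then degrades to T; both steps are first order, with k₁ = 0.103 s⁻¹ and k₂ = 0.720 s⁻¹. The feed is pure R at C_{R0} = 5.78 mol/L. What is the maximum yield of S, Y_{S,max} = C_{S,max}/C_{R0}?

At the optimum, C_{S,max}/C_{R0} = (k₁/k₂)^[k₂/(k₂−k₁)].
= (0.103/0.720)^(0.720/(0.720−0.103)) = (0.1431)^(1.167) = 0.1034.

0.103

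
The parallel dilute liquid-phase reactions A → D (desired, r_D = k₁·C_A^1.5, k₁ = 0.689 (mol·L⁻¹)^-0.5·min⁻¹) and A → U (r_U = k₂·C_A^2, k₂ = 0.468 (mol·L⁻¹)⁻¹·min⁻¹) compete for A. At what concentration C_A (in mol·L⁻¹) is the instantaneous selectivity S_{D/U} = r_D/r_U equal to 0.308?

22.8 mol·L⁻¹

S_{D/U} = (k₁/k₂)·C_A^-0.5 ⇒ C_A = (S·k₂/k₁)^(-2).
= (0.308×0.468/0.689)^(-2) = (0.2092)^(-2) = 22.8 mol·L⁻¹.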